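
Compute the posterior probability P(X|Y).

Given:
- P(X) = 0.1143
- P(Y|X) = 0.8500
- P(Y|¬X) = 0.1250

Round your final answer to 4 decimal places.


Bayes' theorem: P(X|Y) = P(Y|X) × P(X) / P(Y)

Step 1: Calculate P(Y) using law of total probability
P(Y) = P(Y|X)P(X) + P(Y|¬X)P(¬X)
     = 0.8500 × 0.1143 + 0.1250 × 0.8857
     = 0.09715500 + 0.11071250
     = 0.20786750

Step 2: Apply Bayes' theorem
P(X|Y) = P(Y|X) × P(X) / P(Y)
       = 0.09715500 / 0.20786750
       = 0.4674


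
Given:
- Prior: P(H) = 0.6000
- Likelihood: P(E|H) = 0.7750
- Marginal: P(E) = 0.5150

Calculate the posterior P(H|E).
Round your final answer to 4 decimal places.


Using Bayes' theorem:

P(H|E) = P(E|H) × P(H) / P(E)
       = 0.7750 × 0.6000 / 0.5150
       = 0.46500000 / 0.5150
       = 0.9029

The evidence strengthens our belief in H.
Prior: 0.6000 → Posterior: 0.9029


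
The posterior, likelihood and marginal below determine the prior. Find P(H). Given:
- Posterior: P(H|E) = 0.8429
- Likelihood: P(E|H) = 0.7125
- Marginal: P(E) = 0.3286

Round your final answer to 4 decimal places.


From Bayes' theorem: P(H|E) = P(E|H) × P(H) / P(E)

Rearranging for P(H):
P(H) = P(H|E) × P(E) / P(E|H)
     = 0.8429 × 0.3286 / 0.7125
     = 0.27697694 / 0.7125
     = 0.3887


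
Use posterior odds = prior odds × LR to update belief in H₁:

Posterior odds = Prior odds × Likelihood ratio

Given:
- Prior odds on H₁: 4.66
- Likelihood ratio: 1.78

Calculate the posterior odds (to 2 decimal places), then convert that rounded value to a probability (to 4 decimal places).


Step 1: Calculate posterior odds
Posterior odds = Prior odds × LR
               = 4.66 × 1.78
               = 8.29

Step 2: Convert to probability
P(H₁|E) = Posterior odds / (1 + Posterior odds)
       = 8.29 / (1 + 8.29)
       = 8.29 / 9.29
       = 0.8924

The evidence increased P(H₁) from 0.8233 to 0.8924.


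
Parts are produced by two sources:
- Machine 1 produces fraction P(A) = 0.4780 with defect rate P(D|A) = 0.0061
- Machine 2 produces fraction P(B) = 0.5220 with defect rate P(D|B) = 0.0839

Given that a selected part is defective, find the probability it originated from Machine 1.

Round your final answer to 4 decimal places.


Let A = from Machine 1, D = defective

Given:
- P(A) = 0.4780, P(B) = 0.5220
- P(D|A) = 0.0061, P(D|B) = 0.0839

Step 1: Find P(D)
P(D) = P(D|A)P(A) + P(D|B)P(B)
     = 0.0061 × 0.4780 + 0.0839 × 0.5220
     = 0.00291580 + 0.04379580
     = 0.04671160

Step 2: Apply Bayes' theorem
P(A|D) = P(D|A)P(A) / P(D)
       = 0.00291580 / 0.04671160
       = 0.0624


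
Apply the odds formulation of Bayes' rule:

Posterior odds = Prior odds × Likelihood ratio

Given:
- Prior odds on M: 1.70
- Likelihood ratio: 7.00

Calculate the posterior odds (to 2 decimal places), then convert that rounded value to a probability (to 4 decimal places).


Step 1: Calculate posterior odds
Posterior odds = Prior odds × LR
               = 1.70 × 7.00
               = 11.90

Step 2: Convert to probability
P(M|E) = Posterior odds / (1 + Posterior odds)
       = 11.90 / (1 + 11.90)
       = 11.90 / 12.90
       = 0.9225

The evidence increased P(M) from 0.6296 to 0.9225.


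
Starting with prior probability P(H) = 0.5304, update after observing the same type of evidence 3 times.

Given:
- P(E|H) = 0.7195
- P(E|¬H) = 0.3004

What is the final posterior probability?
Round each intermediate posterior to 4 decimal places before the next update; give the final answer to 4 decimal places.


Sequential Bayesian updating:

Initial prior: P(H) = 0.5304

Update 1:
  P(E) = 0.7195 × 0.5304 + 0.3004 × 0.4696 = 0.38162280 + 0.14106784 = 0.52269064
  P(H|E) = 0.38162280 / 0.52269064 = 0.7301

Update 2:
  P(E) = 0.7195 × 0.7301 + 0.3004 × 0.2699 = 0.52530695 + 0.08107796 = 0.60638491
  P(H|E) = 0.52530695 / 0.60638491 = 0.8663

Update 3:
  P(E) = 0.7195 × 0.8663 + 0.3004 × 0.1337 = 0.62330285 + 0.04016348 = 0.66346633
  P(H|E) = 0.62330285 / 0.66346633 = 0.9395

Final posterior: 0.9395


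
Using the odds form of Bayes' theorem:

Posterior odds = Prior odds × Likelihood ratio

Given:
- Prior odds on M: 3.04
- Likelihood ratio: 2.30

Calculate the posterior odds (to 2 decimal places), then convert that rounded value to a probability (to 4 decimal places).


Step 1: Calculate posterior odds
Posterior odds = Prior odds × LR
               = 3.04 × 2.30
               = 6.99

Step 2: Convert to probability
P(M|E) = Posterior odds / (1 + Posterior odds)
       = 6.99 / (1 + 6.99)
       = 6.99 / 7.99
       = 0.8748

The evidence increased P(M) from 0.7525 to 0.8748.


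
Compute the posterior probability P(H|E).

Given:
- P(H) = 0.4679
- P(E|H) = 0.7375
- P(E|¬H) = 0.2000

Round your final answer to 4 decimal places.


Bayes' theorem: P(H|E) = P(E|H) × P(H) / P(E)

Step 1: Calculate P(E) using law of total probability
P(E) = P(E|H)P(H) + P(E|¬H)P(¬H)
     = 0.7375 × 0.4679 + 0.2000 × 0.5321
     = 0.34507625 + 0.10642000
     = 0.45149625

Step 2: Apply Bayes' theorem
P(H|E) = P(E|H) × P(H) / P(E)
       = 0.34507625 / 0.45149625
       = 0.7643


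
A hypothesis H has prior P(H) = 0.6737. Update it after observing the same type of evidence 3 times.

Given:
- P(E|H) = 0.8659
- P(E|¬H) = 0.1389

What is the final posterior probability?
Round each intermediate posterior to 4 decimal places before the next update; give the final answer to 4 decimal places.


Sequential Bayesian updating:

Initial prior: P(H) = 0.6737

Update 1:
  P(E) = 0.8659 × 0.6737 + 0.1389 × 0.3263 = 0.58335683 + 0.04532307 = 0.62867990
  P(H|E) = 0.58335683 / 0.62867990 = 0.9279

Update 2:
  P(E) = 0.8659 × 0.9279 + 0.1389 × 0.0721 = 0.80346861 + 0.01001469 = 0.81348330
  P(H|E) = 0.80346861 / 0.81348330 = 0.9877

Update 3:
  P(E) = 0.8659 × 0.9877 + 0.1389 × 0.0123 = 0.85524943 + 0.00170847 = 0.85695790
  P(H|E) = 0.85524943 / 0.85695790 = 0.9980

Final posterior: 0.9980


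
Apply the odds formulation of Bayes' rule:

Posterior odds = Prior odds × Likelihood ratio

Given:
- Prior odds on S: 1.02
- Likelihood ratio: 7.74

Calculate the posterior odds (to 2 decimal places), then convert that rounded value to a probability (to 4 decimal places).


Step 1: Calculate posterior odds
Posterior odds = Prior odds × LR
               = 1.02 × 7.74
               = 7.89

Step 2: Convert to probability
P(S|E) = Posterior odds / (1 + Posterior odds)
       = 7.89 / (1 + 7.89)
       = 7.89 / 8.89
       = 0.8875

The evidence increased P(S) from 0.5050 to 0.8875.


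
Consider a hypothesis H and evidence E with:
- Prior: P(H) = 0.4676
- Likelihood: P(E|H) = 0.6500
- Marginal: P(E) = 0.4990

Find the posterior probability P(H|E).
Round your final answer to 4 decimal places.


Using Bayes' theorem:

P(H|E) = P(E|H) × P(H) / P(E)
       = 0.6500 × 0.4676 / 0.4990
       = 0.30394000 / 0.4990
       = 0.6091

The evidence strengthens our belief in H.
Prior: 0.4676 → Posterior: 0.6091


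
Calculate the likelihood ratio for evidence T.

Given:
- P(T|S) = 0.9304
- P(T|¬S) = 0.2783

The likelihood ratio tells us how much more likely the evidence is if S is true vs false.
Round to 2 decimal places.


Likelihood Ratio (LR) = P(T|S) / P(T|¬S)

LR = 0.9304 / 0.2783
   = 3.34

The evidence is 3.34 times more likely if S is true than if S is false.
Since LR > 1, the evidence supports S over ¬S.


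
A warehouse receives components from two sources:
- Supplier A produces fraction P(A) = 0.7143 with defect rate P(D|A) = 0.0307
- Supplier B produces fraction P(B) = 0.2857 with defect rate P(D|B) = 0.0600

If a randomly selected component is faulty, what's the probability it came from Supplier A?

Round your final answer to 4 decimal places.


Let A = from Supplier A, D = faulty

Given:
- P(A) = 0.7143, P(B) = 0.2857
- P(D|A) = 0.0307, P(D|B) = 0.0600

Step 1: Find P(D)
P(D) = P(D|A)P(A) + P(D|B)P(B)
     = 0.0307 × 0.7143 + 0.0600 × 0.2857
     = 0.02192901 + 0.01714200
     = 0.03907101

Step 2: Apply Bayes' theorem
P(A|D) = P(D|A)P(A) / P(D)
       = 0.02192901 / 0.03907101
       = 0.5613


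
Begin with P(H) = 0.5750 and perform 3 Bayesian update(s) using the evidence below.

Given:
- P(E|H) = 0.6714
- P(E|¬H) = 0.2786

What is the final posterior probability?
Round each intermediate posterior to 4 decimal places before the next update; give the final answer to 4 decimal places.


Sequential Bayesian updating:

Initial prior: P(H) = 0.5750

Update 1:
  P(E) = 0.6714 × 0.5750 + 0.2786 × 0.4250 = 0.38605500 + 0.11840500 = 0.50446000
  P(H|E) = 0.38605500 / 0.50446000 = 0.7653

Update 2:
  P(E) = 0.6714 × 0.7653 + 0.2786 × 0.2347 = 0.51382242 + 0.06538742 = 0.57920984
  P(H|E) = 0.51382242 / 0.57920984 = 0.8871

Update 3:
  P(E) = 0.6714 × 0.8871 + 0.2786 × 0.1129 = 0.59559894 + 0.03145394 = 0.62705288
  P(H|E) = 0.59559894 / 0.62705288 = 0.9498

Final posterior: 0.9498


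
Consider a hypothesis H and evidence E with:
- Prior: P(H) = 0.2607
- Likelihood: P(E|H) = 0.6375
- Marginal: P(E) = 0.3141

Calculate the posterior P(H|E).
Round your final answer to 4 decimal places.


Using Bayes' theorem:

P(H|E) = P(E|H) × P(H) / P(E)
       = 0.6375 × 0.2607 / 0.3141
       = 0.16619625 / 0.3141
       = 0.5291

The evidence strengthens our belief in H.
Prior: 0.2607 → Posterior: 0.5291


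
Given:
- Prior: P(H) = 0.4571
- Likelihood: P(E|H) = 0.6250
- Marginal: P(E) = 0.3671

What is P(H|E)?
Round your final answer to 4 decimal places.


Using Bayes' theorem:

P(H|E) = P(E|H) × P(H) / P(E)
       = 0.6250 × 0.4571 / 0.3671
       = 0.28568750 / 0.3671
       = 0.7782

The evidence strengthens our belief in H.
Prior: 0.4571 → Posterior: 0.7782


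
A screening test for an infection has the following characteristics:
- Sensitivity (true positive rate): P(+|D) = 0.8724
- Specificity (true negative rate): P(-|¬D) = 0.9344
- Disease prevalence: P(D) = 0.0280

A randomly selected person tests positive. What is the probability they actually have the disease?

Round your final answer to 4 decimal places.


Let D = has disease, + = positive test

Given:
- P(D) = 0.0280 (prevalence)
- P(+|D) = 0.8724 (sensitivity)
- P(-|¬D) = 0.9344 (specificity)
- P(+|¬D) = 0.0656 (false positive rate = 1 - specificity)

Step 1: Find P(+)
P(+) = P(+|D)P(D) + P(+|¬D)P(¬D)
     = 0.8724 × 0.0280 + 0.0656 × 0.9720
     = 0.02442720 + 0.06376320
     = 0.08819040

Step 2: Apply Bayes' theorem for P(D|+)
P(D|+) = P(+|D)P(D) / P(+)
       = 0.02442720 / 0.08819040
       = 0.2770


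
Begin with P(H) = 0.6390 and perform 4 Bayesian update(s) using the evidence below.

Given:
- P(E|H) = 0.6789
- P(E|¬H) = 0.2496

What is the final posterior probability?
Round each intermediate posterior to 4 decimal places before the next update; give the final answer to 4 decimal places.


Sequential Bayesian updating:

Initial prior: P(H) = 0.6390

Update 1:
  P(E) = 0.6789 × 0.6390 + 0.2496 × 0.3610 = 0.43381710 + 0.09010560 = 0.52392270
  P(H|E) = 0.43381710 / 0.52392270 = 0.8280

Update 2:
  P(E) = 0.6789 × 0.8280 + 0.2496 × 0.1720 = 0.56212920 + 0.04293120 = 0.60506040
  P(H|E) = 0.56212920 / 0.60506040 = 0.9290

Update 3:
  P(E) = 0.6789 × 0.9290 + 0.2496 × 0.0710 = 0.63069810 + 0.01772160 = 0.64841970
  P(H|E) = 0.63069810 / 0.64841970 = 0.9727

Update 4:
  P(E) = 0.6789 × 0.9727 + 0.2496 × 0.0273 = 0.66036603 + 0.00681408 = 0.66718011
  P(H|E) = 0.66036603 / 0.66718011 = 0.9898

Final posterior: 0.9898


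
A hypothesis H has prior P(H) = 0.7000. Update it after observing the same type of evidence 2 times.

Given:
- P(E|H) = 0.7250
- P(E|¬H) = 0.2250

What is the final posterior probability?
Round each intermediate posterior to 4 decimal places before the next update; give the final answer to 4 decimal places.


Sequential Bayesian updating:

Initial prior: P(H) = 0.7000

Update 1:
  P(E) = 0.7250 × 0.7000 + 0.2250 × 0.3000 = 0.50750000 + 0.06750000 = 0.57500000
  P(H|E) = 0.50750000 / 0.57500000 = 0.8826

Update 2:
  P(E) = 0.7250 × 0.8826 + 0.2250 × 0.1174 = 0.63988500 + 0.02641500 = 0.66630000
  P(H|E) = 0.63988500 / 0.66630000 = 0.9604

Final posterior: 0.9604


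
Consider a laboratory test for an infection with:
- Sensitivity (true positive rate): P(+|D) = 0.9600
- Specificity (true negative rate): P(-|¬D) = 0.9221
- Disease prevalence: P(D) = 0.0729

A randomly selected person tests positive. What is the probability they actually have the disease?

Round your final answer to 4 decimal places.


Let D = has disease, + = positive test

Given:
- P(D) = 0.0729 (prevalence)
- P(+|D) = 0.9600 (sensitivity)
- P(-|¬D) = 0.9221 (specificity)
- P(+|¬D) = 0.0779 (false positive rate = 1 - specificity)

Step 1: Find P(+)
P(+) = P(+|D)P(D) + P(+|¬D)P(¬D)
     = 0.9600 × 0.0729 + 0.0779 × 0.9271
     = 0.06998400 + 0.07222109
     = 0.14220509

Step 2: Apply Bayes' theorem for P(D|+)
P(D|+) = P(+|D)P(D) / P(+)
       = 0.06998400 / 0.14220509
       = 0.4921


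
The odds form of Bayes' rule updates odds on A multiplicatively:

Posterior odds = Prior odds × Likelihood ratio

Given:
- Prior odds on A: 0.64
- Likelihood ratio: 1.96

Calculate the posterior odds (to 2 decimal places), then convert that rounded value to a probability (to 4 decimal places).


Step 1: Calculate posterior odds
Posterior odds = Prior odds × LR
               = 0.64 × 1.96
               = 1.25

Step 2: Convert to probability
P(A|E) = Posterior odds / (1 + Posterior odds)
       = 1.25 / (1 + 1.25)
       = 1.25 / 2.25
       = 0.5556

The evidence increased P(A) from 0.3902 to 0.5556.


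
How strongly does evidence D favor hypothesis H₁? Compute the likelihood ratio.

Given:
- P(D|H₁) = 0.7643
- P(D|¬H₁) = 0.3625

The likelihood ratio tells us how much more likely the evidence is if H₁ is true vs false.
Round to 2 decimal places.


Likelihood Ratio (LR) = P(D|H₁) / P(D|¬H₁)

LR = 0.7643 / 0.3625
   = 2.11

The evidence is 2.11 times more likely if H₁ is true than if H₁ is false.
LR > 1, so observing D raises the odds in favor of H₁.


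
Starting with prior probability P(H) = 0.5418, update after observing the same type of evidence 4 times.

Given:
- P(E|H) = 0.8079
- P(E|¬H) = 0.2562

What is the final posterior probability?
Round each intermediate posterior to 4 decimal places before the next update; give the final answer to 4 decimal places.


Sequential Bayesian updating:

Initial prior: P(H) = 0.5418

Update 1:
  P(E) = 0.8079 × 0.5418 + 0.2562 × 0.4582 = 0.43772022 + 0.11739084 = 0.55511106
  P(H|E) = 0.43772022 / 0.55511106 = 0.7885

Update 2:
  P(E) = 0.8079 × 0.7885 + 0.2562 × 0.2115 = 0.63702915 + 0.05418630 = 0.69121545
  P(H|E) = 0.63702915 / 0.69121545 = 0.9216

Update 3:
  P(E) = 0.8079 × 0.9216 + 0.2562 × 0.0784 = 0.74456064 + 0.02008608 = 0.76464672
  P(H|E) = 0.74456064 / 0.76464672 = 0.9737

Update 4:
  P(E) = 0.8079 × 0.9737 + 0.2562 × 0.0263 = 0.78665223 + 0.00673806 = 0.79339029
  P(H|E) = 0.78665223 / 0.79339029 = 0.9915

Final posterior: 0.9915


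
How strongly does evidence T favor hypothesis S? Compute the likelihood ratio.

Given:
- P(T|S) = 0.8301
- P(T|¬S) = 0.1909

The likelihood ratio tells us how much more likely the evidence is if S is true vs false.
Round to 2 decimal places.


Likelihood Ratio (LR) = P(T|S) / P(T|¬S)

LR = 0.8301 / 0.1909
   = 4.35

The evidence is 4.35 times more likely if S is true than if S is false.
LR > 1, so observing T raises the odds in favor of S.


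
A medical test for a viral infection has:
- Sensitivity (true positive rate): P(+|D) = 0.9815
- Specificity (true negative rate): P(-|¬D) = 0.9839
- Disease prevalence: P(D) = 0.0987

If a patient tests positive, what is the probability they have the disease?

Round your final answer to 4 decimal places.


Let D = has disease, + = positive test

Given:
- P(D) = 0.0987 (prevalence)
- P(+|D) = 0.9815 (sensitivity)
- P(-|¬D) = 0.9839 (specificity)
- P(+|¬D) = 0.0161 (false positive rate = 1 - specificity)

Step 1: Find P(+)
P(+) = P(+|D)P(D) + P(+|¬D)P(¬D)
     = 0.9815 × 0.0987 + 0.0161 × 0.9013
     = 0.09687405 + 0.01451093
     = 0.11138498

Step 2: Apply Bayes' theorem for P(D|+)
P(D|+) = P(+|D)P(D) / P(+)
       = 0.09687405 / 0.11138498
       = 0.8697


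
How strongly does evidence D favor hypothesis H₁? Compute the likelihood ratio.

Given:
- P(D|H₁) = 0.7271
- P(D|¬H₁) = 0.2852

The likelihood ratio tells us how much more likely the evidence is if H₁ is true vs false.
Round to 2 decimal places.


Likelihood Ratio (LR) = P(D|H₁) / P(D|¬H₁)

LR = 0.7271 / 0.2852
   = 2.55

The evidence is 2.55 times more likely if H₁ is true than if H₁ is false.
Since LR > 1, the evidence supports H₁ over ¬H₁.


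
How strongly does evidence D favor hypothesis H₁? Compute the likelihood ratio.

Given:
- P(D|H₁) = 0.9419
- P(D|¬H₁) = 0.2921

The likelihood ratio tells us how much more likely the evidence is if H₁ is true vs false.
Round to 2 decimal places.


Likelihood Ratio (LR) = P(D|H₁) / P(D|¬H₁)

LR = 0.9419 / 0.2921
   = 3.22

The evidence is 3.22 times more likely if H₁ is true than if H₁ is false.
Because LR exceeds 1, D is evidence for H₁.


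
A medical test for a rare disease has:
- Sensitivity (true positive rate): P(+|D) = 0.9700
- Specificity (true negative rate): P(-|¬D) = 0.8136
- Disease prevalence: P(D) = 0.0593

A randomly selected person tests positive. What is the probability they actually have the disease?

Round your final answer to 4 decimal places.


Let D = has disease, + = positive test

Given:
- P(D) = 0.0593 (prevalence)
- P(+|D) = 0.9700 (sensitivity)
- P(-|¬D) = 0.8136 (specificity)
- P(+|¬D) = 0.1864 (false positive rate = 1 - specificity)

Step 1: Find P(+)
P(+) = P(+|D)P(D) + P(+|¬D)P(¬D)
     = 0.9700 × 0.0593 + 0.1864 × 0.9407
     = 0.05752100 + 0.17534648
     = 0.23286748

Step 2: Apply Bayes' theorem for P(D|+)
P(D|+) = P(+|D)P(D) / P(+)
       = 0.05752100 / 0.23286748
       = 0.2470


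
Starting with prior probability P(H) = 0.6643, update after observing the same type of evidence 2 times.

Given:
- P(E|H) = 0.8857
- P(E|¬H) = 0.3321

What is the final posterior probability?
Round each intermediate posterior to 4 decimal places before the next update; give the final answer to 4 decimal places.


Sequential Bayesian updating:

Initial prior: P(H) = 0.6643

Update 1:
  P(E) = 0.8857 × 0.6643 + 0.3321 × 0.3357 = 0.58837051 + 0.11148597 = 0.69985648
  P(H|E) = 0.58837051 / 0.69985648 = 0.8407

Update 2:
  P(E) = 0.8857 × 0.8407 + 0.3321 × 0.1593 = 0.74460799 + 0.05290353 = 0.79751152
  P(H|E) = 0.74460799 / 0.79751152 = 0.9337

Final posterior: 0.9337


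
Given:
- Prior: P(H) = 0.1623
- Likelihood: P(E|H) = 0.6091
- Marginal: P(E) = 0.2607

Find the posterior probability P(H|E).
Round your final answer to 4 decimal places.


Using Bayes' theorem:

P(H|E) = P(E|H) × P(H) / P(E)
       = 0.6091 × 0.1623 / 0.2607
       = 0.09885693 / 0.2607
       = 0.3792

The evidence strengthens our belief in H.
Prior: 0.1623 → Posterior: 0.3792


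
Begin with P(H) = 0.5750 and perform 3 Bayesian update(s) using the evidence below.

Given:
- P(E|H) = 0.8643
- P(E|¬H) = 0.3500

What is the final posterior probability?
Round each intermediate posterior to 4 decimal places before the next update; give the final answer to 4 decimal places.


Sequential Bayesian updating:

Initial prior: P(H) = 0.5750

Update 1:
  P(E) = 0.8643 × 0.5750 + 0.3500 × 0.4250 = 0.49697250 + 0.14875000 = 0.64572250
  P(H|E) = 0.49697250 / 0.64572250 = 0.7696

Update 2:
  P(E) = 0.8643 × 0.7696 + 0.3500 × 0.2304 = 0.66516528 + 0.08064000 = 0.74580528
  P(H|E) = 0.66516528 / 0.74580528 = 0.8919

Update 3:
  P(E) = 0.8643 × 0.8919 + 0.3500 × 0.1081 = 0.77086917 + 0.03783500 = 0.80870417
  P(H|E) = 0.77086917 / 0.80870417 = 0.9532

Final posterior: 0.9532


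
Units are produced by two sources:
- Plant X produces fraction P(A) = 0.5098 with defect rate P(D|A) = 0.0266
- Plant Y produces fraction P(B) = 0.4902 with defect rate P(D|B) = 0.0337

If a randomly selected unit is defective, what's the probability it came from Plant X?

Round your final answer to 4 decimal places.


Let A = from Plant X, D = defective

Given:
- P(A) = 0.5098, P(B) = 0.4902
- P(D|A) = 0.0266, P(D|B) = 0.0337

Step 1: Find P(D)
P(D) = P(D|A)P(A) + P(D|B)P(B)
     = 0.0266 × 0.5098 + 0.0337 × 0.4902
     = 0.01356068 + 0.01651974
     = 0.03008042

Step 2: Apply Bayes' theorem
P(A|D) = P(D|A)P(A) / P(D)
       = 0.01356068 / 0.03008042
       = 0.4508


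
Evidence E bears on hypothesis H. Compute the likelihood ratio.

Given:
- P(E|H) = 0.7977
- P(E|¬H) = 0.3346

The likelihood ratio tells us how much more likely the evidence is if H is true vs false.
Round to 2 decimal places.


Likelihood Ratio (LR) = P(E|H) / P(E|¬H)

LR = 0.7977 / 0.3346
   = 2.38

The evidence is 2.38 times more likely if H is true than if H is false.
Since LR > 1, the evidence supports H over ¬H.


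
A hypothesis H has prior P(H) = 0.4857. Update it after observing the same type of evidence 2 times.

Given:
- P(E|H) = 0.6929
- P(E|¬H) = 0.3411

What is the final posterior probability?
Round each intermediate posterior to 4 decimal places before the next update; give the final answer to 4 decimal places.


Sequential Bayesian updating:

Initial prior: P(H) = 0.4857

Update 1:
  P(E) = 0.6929 × 0.4857 + 0.3411 × 0.5143 = 0.33654153 + 0.17542773 = 0.51196926
  P(H|E) = 0.33654153 / 0.51196926 = 0.6573

Update 2:
  P(E) = 0.6929 × 0.6573 + 0.3411 × 0.3427 = 0.45544317 + 0.11689497 = 0.57233814
  P(H|E) = 0.45544317 / 0.57233814 = 0.7958

Final posterior: 0.7958


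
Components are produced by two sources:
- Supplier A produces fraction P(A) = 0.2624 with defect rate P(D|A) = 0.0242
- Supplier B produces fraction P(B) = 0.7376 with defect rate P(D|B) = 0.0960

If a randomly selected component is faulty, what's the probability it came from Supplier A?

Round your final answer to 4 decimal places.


Let A = from Supplier A, D = faulty

Given:
- P(A) = 0.2624, P(B) = 0.7376
- P(D|A) = 0.0242, P(D|B) = 0.0960

Step 1: Find P(D)
P(D) = P(D|A)P(A) + P(D|B)P(B)
     = 0.0242 × 0.2624 + 0.0960 × 0.7376
     = 0.00635008 + 0.07080960
     = 0.07715968

Step 2: Apply Bayes' theorem
P(A|D) = P(D|A)P(A) / P(D)
       = 0.00635008 / 0.07715968
       = 0.0823


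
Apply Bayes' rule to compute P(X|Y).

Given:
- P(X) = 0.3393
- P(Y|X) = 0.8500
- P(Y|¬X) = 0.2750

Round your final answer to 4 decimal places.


Bayes' theorem: P(X|Y) = P(Y|X) × P(X) / P(Y)

Step 1: Calculate P(Y) using law of total probability
P(Y) = P(Y|X)P(X) + P(Y|¬X)P(¬X)
     = 0.8500 × 0.3393 + 0.2750 × 0.6607
     = 0.28840500 + 0.18169250
     = 0.47009750

Step 2: Apply Bayes' theorem
P(X|Y) = P(Y|X) × P(X) / P(Y)
       = 0.28840500 / 0.47009750
       = 0.6135


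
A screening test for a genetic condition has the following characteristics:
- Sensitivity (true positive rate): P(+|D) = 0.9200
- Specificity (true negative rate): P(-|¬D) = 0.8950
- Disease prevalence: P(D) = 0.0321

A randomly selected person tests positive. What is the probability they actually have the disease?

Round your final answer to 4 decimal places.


Let D = has disease, + = positive test

Given:
- P(D) = 0.0321 (prevalence)
- P(+|D) = 0.9200 (sensitivity)
- P(-|¬D) = 0.8950 (specificity)
- P(+|¬D) = 0.1050 (false positive rate = 1 - specificity)

Step 1: Find P(+)
P(+) = P(+|D)P(D) + P(+|¬D)P(¬D)
     = 0.9200 × 0.0321 + 0.1050 × 0.9679
     = 0.02953200 + 0.10162950
     = 0.13116150

Step 2: Apply Bayes' theorem for P(D|+)
P(D|+) = P(+|D)P(D) / P(+)
       = 0.02953200 / 0.13116150
       = 0.2252


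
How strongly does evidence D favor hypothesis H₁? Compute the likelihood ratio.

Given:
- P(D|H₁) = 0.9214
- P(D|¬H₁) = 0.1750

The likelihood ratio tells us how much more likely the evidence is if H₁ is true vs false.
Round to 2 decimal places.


Likelihood Ratio (LR) = P(D|H₁) / P(D|¬H₁)

LR = 0.9214 / 0.1750
   = 5.27

The evidence is 5.27 times more likely if H₁ is true than if H₁ is false.
Since LR > 1, the evidence supports H₁ over ¬H₁.


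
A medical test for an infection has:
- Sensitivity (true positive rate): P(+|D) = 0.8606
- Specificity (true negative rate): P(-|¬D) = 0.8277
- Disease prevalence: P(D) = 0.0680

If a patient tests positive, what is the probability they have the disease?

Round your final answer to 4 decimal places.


Let D = has disease, + = positive test

Given:
- P(D) = 0.0680 (prevalence)
- P(+|D) = 0.8606 (sensitivity)
- P(-|¬D) = 0.8277 (specificity)
- P(+|¬D) = 0.1723 (false positive rate = 1 - specificity)

Step 1: Find P(+)
P(+) = P(+|D)P(D) + P(+|¬D)P(¬D)
     = 0.8606 × 0.0680 + 0.1723 × 0.9320
     = 0.05852080 + 0.16058360
     = 0.21910440

Step 2: Apply Bayes' theorem for P(D|+)
P(D|+) = P(+|D)P(D) / P(+)
       = 0.05852080 / 0.21910440
       = 0.2671


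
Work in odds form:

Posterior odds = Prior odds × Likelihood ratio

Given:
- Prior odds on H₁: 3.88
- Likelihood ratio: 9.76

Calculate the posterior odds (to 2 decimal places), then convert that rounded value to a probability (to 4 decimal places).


Step 1: Calculate posterior odds
Posterior odds = Prior odds × LR
               = 3.88 × 9.76
               = 37.87

Step 2: Convert to probability
P(H₁|E) = Posterior odds / (1 + Posterior odds)
       = 37.87 / (1 + 37.87)
       = 37.87 / 38.87
       = 0.9743

The evidence increased P(H₁) from 0.7951 to 0.9743.


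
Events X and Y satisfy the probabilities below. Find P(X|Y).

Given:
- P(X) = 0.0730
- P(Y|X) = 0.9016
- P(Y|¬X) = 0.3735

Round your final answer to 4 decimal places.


Bayes' theorem: P(X|Y) = P(Y|X) × P(X) / P(Y)

Step 1: Calculate P(Y) using law of total probability
P(Y) = P(Y|X)P(X) + P(Y|¬X)P(¬X)
     = 0.9016 × 0.0730 + 0.3735 × 0.9270
     = 0.06581680 + 0.34623450
     = 0.41205130

Step 2: Apply Bayes' theorem
P(X|Y) = P(Y|X) × P(X) / P(Y)
       = 0.06581680 / 0.41205130
       = 0.1597


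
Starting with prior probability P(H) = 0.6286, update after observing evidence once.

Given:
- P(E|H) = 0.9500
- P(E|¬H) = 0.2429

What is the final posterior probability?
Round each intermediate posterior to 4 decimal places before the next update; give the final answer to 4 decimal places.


Sequential Bayesian updating:

Initial prior: P(H) = 0.6286

Update 1:
  P(E) = 0.9500 × 0.6286 + 0.2429 × 0.3714 = 0.59717000 + 0.09021306 = 0.68738306
  P(H|E) = 0.59717000 / 0.68738306 = 0.8688

Final posterior: 0.8688


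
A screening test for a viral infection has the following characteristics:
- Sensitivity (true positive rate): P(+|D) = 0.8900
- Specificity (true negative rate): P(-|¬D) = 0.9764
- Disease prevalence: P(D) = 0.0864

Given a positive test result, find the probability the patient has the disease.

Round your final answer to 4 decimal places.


Let D = has disease, + = positive test

Given:
- P(D) = 0.0864 (prevalence)
- P(+|D) = 0.8900 (sensitivity)
- P(-|¬D) = 0.9764 (specificity)
- P(+|¬D) = 0.0236 (false positive rate = 1 - specificity)

Step 1: Find P(+)
P(+) = P(+|D)P(D) + P(+|¬D)P(¬D)
     = 0.8900 × 0.0864 + 0.0236 × 0.9136
     = 0.07689600 + 0.02156096
     = 0.09845696

Step 2: Apply Bayes' theorem for P(D|+)
P(D|+) = P(+|D)P(D) / P(+)
       = 0.07689600 / 0.09845696
       = 0.7810


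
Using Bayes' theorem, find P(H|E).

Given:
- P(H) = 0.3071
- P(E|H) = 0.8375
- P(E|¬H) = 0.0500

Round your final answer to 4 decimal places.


Bayes' theorem: P(H|E) = P(E|H) × P(H) / P(E)

Step 1: Calculate P(E) using law of total probability
P(E) = P(E|H)P(H) + P(E|¬H)P(¬H)
     = 0.8375 × 0.3071 + 0.0500 × 0.6929
     = 0.25719625 + 0.03464500
     = 0.29184125

Step 2: Apply Bayes' theorem
P(H|E) = P(E|H) × P(H) / P(E)
       = 0.25719625 / 0.29184125
       = 0.8813


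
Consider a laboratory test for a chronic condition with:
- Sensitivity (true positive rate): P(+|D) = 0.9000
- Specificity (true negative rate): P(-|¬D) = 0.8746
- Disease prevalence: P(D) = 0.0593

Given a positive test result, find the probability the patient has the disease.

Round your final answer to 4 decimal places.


Let D = has disease, + = positive test

Given:
- P(D) = 0.0593 (prevalence)
- P(+|D) = 0.9000 (sensitivity)
- P(-|¬D) = 0.8746 (specificity)
- P(+|¬D) = 0.1254 (false positive rate = 1 - specificity)

Step 1: Find P(+)
P(+) = P(+|D)P(D) + P(+|¬D)P(¬D)
     = 0.9000 × 0.0593 + 0.1254 × 0.9407
     = 0.05337000 + 0.11796378
     = 0.17133378

Step 2: Apply Bayes' theorem for P(D|+)
P(D|+) = P(+|D)P(D) / P(+)
       = 0.05337000 / 0.17133378
       = 0.3115


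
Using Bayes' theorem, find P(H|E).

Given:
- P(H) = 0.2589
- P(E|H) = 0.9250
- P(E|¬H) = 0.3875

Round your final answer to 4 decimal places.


Bayes' theorem: P(H|E) = P(E|H) × P(H) / P(E)

Step 1: Calculate P(E) using law of total probability
P(E) = P(E|H)P(H) + P(E|¬H)P(¬H)
     = 0.9250 × 0.2589 + 0.3875 × 0.7411
     = 0.23948250 + 0.28717625
     = 0.52665875

Step 2: Apply Bayes' theorem
P(H|E) = P(E|H) × P(H) / P(E)
       = 0.23948250 / 0.52665875
       = 0.4547


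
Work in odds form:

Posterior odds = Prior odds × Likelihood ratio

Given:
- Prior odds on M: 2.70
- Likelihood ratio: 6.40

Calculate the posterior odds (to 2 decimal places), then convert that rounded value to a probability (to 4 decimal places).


Step 1: Calculate posterior odds
Posterior odds = Prior odds × LR
               = 2.70 × 6.40
               = 17.28

Step 2: Convert to probability
P(M|E) = Posterior odds / (1 + Posterior odds)
       = 17.28 / (1 + 17.28)
       = 17.28 / 18.28
       = 0.9453

The evidence increased P(M) from 0.7297 to 0.9453.


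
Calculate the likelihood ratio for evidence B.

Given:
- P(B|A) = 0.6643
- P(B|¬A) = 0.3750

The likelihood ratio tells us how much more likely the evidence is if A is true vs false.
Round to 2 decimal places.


Likelihood Ratio (LR) = P(B|A) / P(B|¬A)

LR = 0.6643 / 0.3750
   = 1.77

The evidence is 1.77 times more likely if A is true than if A is false.
Because LR exceeds 1, B is evidence for A.


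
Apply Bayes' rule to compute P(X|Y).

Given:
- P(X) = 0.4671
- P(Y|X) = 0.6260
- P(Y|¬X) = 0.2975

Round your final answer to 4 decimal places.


Bayes' theorem: P(X|Y) = P(Y|X) × P(X) / P(Y)

Step 1: Calculate P(Y) using law of total probability
P(Y) = P(Y|X)P(X) + P(Y|¬X)P(¬X)
     = 0.6260 × 0.4671 + 0.2975 × 0.5329
     = 0.29240460 + 0.15853775
     = 0.45094235

Step 2: Apply Bayes' theorem
P(X|Y) = P(Y|X) × P(X) / P(Y)
       = 0.29240460 / 0.45094235
       = 0.6484


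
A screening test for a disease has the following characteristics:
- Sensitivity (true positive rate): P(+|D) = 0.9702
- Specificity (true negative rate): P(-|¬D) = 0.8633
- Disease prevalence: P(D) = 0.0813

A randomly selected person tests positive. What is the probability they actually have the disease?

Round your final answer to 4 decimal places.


Let D = has disease, + = positive test

Given:
- P(D) = 0.0813 (prevalence)
- P(+|D) = 0.9702 (sensitivity)
- P(-|¬D) = 0.8633 (specificity)
- P(+|¬D) = 0.1367 (false positive rate = 1 - specificity)

Step 1: Find P(+)
P(+) = P(+|D)P(D) + P(+|¬D)P(¬D)
     = 0.9702 × 0.0813 + 0.1367 × 0.9187
     = 0.07887726 + 0.12558629
     = 0.20446355

Step 2: Apply Bayes' theorem for P(D|+)
P(D|+) = P(+|D)P(D) / P(+)
       = 0.07887726 / 0.20446355
       = 0.3858


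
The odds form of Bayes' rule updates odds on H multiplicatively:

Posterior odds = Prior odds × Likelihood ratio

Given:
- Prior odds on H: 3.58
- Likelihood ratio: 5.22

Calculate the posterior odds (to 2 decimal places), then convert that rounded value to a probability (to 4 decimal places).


Step 1: Calculate posterior odds
Posterior odds = Prior odds × LR
               = 3.58 × 5.22
               = 18.69

Step 2: Convert to probability
P(H|E) = Posterior odds / (1 + Posterior odds)
       = 18.69 / (1 + 18.69)
       = 18.69 / 19.69
       = 0.9492

The evidence increased P(H) from 0.7817 to 0.9492.


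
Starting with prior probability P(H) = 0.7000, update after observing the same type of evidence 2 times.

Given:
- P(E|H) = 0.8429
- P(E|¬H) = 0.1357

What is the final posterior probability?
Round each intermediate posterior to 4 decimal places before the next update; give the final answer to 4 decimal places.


Sequential Bayesian updating:

Initial prior: P(H) = 0.7000

Update 1:
  P(E) = 0.8429 × 0.7000 + 0.1357 × 0.3000 = 0.59003000 + 0.04071000 = 0.63074000
  P(H|E) = 0.59003000 / 0.63074000 = 0.9355

Update 2:
  P(E) = 0.8429 × 0.9355 + 0.1357 × 0.0645 = 0.78853295 + 0.00875265 = 0.79728560
  P(H|E) = 0.78853295 / 0.79728560 = 0.9890

Final posterior: 0.9890


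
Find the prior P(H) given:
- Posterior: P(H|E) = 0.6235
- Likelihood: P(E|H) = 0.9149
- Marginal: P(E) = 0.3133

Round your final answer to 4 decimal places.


From Bayes' theorem: P(H|E) = P(E|H) × P(H) / P(E)

Rearranging for P(H):
P(H) = P(H|E) × P(E) / P(E|H)
     = 0.6235 × 0.3133 / 0.9149
     = 0.19534255 / 0.9149
     = 0.2135


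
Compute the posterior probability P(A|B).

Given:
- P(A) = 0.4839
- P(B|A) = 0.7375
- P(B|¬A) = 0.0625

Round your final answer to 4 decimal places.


Bayes' theorem: P(A|B) = P(B|A) × P(A) / P(B)

Step 1: Calculate P(B) using law of total probability
P(B) = P(B|A)P(A) + P(B|¬A)P(¬A)
     = 0.7375 × 0.4839 + 0.0625 × 0.5161
     = 0.35687625 + 0.03225625
     = 0.38913250

Step 2: Apply Bayes' theorem
P(A|B) = P(B|A) × P(A) / P(B)
       = 0.35687625 / 0.38913250
       = 0.9171


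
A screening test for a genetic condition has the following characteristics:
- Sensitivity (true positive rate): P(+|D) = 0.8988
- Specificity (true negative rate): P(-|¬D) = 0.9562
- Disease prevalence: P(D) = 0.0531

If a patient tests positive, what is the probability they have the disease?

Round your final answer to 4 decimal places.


Let D = has disease, + = positive test

Given:
- P(D) = 0.0531 (prevalence)
- P(+|D) = 0.8988 (sensitivity)
- P(-|¬D) = 0.9562 (specificity)
- P(+|¬D) = 0.0438 (false positive rate = 1 - specificity)

Step 1: Find P(+)
P(+) = P(+|D)P(D) + P(+|¬D)P(¬D)
     = 0.8988 × 0.0531 + 0.0438 × 0.9469
     = 0.04772628 + 0.04147422
     = 0.08920050

Step 2: Apply Bayes' theorem for P(D|+)
P(D|+) = P(+|D)P(D) / P(+)
       = 0.04772628 / 0.08920050
       = 0.5350


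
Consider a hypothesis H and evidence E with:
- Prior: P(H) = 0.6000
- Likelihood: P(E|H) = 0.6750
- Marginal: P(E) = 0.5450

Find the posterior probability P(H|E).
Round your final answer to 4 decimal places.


Using Bayes' theorem:

P(H|E) = P(E|H) × P(H) / P(E)
       = 0.6750 × 0.6000 / 0.5450
       = 0.40500000 / 0.5450
       = 0.7431

The evidence strengthens our belief in H.
Prior: 0.6000 → Posterior: 0.7431


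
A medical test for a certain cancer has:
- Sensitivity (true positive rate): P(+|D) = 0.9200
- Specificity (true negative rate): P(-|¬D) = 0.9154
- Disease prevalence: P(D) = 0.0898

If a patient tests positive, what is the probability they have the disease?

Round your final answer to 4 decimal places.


Let D = has disease, + = positive test

Given:
- P(D) = 0.0898 (prevalence)
- P(+|D) = 0.9200 (sensitivity)
- P(-|¬D) = 0.9154 (specificity)
- P(+|¬D) = 0.0846 (false positive rate = 1 - specificity)

Step 1: Find P(+)
P(+) = P(+|D)P(D) + P(+|¬D)P(¬D)
     = 0.9200 × 0.0898 + 0.0846 × 0.9102
     = 0.08261600 + 0.07700292
     = 0.15961892

Step 2: Apply Bayes' theorem for P(D|+)
P(D|+) = P(+|D)P(D) / P(+)
       = 0.08261600 / 0.15961892
       = 0.5176


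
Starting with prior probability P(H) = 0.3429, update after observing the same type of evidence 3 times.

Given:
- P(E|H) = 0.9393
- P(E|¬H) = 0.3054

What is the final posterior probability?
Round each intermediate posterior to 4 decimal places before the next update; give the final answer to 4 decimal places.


Sequential Bayesian updating:

Initial prior: P(H) = 0.3429

Update 1:
  P(E) = 0.9393 × 0.3429 + 0.3054 × 0.6571 = 0.32208597 + 0.20067834 = 0.52276431
  P(H|E) = 0.32208597 / 0.52276431 = 0.6161

Update 2:
  P(E) = 0.9393 × 0.6161 + 0.3054 × 0.3839 = 0.57870273 + 0.11724306 = 0.69594579
  P(H|E) = 0.57870273 / 0.69594579 = 0.8315

Update 3:
  P(E) = 0.9393 × 0.8315 + 0.3054 × 0.1685 = 0.78102795 + 0.05145990 = 0.83248785
  P(H|E) = 0.78102795 / 0.83248785 = 0.9382

Final posterior: 0.9382


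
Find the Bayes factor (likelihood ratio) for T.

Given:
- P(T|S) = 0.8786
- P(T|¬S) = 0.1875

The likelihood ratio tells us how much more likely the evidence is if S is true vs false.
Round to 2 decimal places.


Likelihood Ratio (LR) = P(T|S) / P(T|¬S)

LR = 0.8786 / 0.1875
   = 4.69

The evidence is 4.69 times more likely if S is true than if S is false.
Because LR exceeds 1, T is evidence for S.


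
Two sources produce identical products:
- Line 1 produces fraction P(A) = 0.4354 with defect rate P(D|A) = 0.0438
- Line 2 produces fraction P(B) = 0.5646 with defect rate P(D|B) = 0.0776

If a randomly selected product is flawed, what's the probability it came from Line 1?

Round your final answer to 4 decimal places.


Let A = from Line 1, D = flawed

Given:
- P(A) = 0.4354, P(B) = 0.5646
- P(D|A) = 0.0438, P(D|B) = 0.0776

Step 1: Find P(D)
P(D) = P(D|A)P(A) + P(D|B)P(B)
     = 0.0438 × 0.4354 + 0.0776 × 0.5646
     = 0.01907052 + 0.04381296
     = 0.06288348

Step 2: Apply Bayes' theorem
P(A|D) = P(D|A)P(A) / P(D)
       = 0.01907052 / 0.06288348
       = 0.3033


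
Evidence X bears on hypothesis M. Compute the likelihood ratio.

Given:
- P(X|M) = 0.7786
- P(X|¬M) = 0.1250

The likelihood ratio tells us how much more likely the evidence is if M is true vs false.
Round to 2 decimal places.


Likelihood Ratio (LR) = P(X|M) / P(X|¬M)

LR = 0.7786 / 0.1250
   = 6.23

The evidence is 6.23 times more likely if M is true than if M is false.
Because LR exceeds 1, X is evidence for M.


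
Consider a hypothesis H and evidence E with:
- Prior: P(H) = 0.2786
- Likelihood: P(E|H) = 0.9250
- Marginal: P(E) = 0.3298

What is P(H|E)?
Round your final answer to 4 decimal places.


Using Bayes' theorem:

P(H|E) = P(E|H) × P(H) / P(E)
       = 0.9250 × 0.2786 / 0.3298
       = 0.25770500 / 0.3298
       = 0.7814

The evidence strengthens our belief in H.
Prior: 0.2786 → Posterior: 0.7814


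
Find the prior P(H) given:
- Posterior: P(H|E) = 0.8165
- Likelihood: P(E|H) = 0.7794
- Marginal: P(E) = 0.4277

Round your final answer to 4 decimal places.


From Bayes' theorem: P(H|E) = P(E|H) × P(H) / P(E)

Rearranging for P(H):
P(H) = P(H|E) × P(E) / P(E|H)
     = 0.8165 × 0.4277 / 0.7794
     = 0.34921705 / 0.7794
     = 0.4481


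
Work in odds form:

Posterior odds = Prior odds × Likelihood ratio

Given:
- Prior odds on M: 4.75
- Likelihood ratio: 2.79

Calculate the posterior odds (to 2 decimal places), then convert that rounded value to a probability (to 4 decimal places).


Step 1: Calculate posterior odds
Posterior odds = Prior odds × LR
               = 4.75 × 2.79
               = 13.25

Step 2: Convert to probability
P(M|E) = Posterior odds / (1 + Posterior odds)
       = 13.25 / (1 + 13.25)
       = 13.25 / 14.25
       = 0.9298

The evidence increased P(M) from 0.8261 to 0.9298.


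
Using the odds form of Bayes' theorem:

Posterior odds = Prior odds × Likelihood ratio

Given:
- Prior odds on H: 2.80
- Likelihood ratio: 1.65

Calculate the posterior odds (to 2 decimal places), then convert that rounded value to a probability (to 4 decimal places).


Step 1: Calculate posterior odds
Posterior odds = Prior odds × LR
               = 2.80 × 1.65
               = 4.62

Step 2: Convert to probability
P(H|E) = Posterior odds / (1 + Posterior odds)
       = 4.62 / (1 + 4.62)
       = 4.62 / 5.62
       = 0.8221

The evidence increased P(H) from 0.7368 to 0.8221.


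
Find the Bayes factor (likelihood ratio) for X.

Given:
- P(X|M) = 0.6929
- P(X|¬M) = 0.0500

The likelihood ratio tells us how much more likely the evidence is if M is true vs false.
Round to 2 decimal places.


Likelihood Ratio (LR) = P(X|M) / P(X|¬M)

LR = 0.6929 / 0.0500
   = 13.86

The evidence is 13.86 times more likely if M is true than if M is false.
Because LR exceeds 1, X is evidence for M.
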